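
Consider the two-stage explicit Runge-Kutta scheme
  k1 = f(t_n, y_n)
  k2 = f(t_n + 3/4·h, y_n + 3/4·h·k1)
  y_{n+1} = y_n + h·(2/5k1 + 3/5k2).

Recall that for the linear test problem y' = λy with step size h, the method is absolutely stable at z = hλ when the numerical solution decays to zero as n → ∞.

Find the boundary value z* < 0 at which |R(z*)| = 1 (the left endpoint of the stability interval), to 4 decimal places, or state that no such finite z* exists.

On y'=λy, z=hλ:
  k1=λy_n ⇒ h·k1=z·y_n;  k2=λ(1+3/4z)y_n ⇒ h·k2=z(1+3/4z)y_n
  y_{n+1}/y_n = 1 + 2/5z + 3/5z(1+3/4z) = 1 + z + 9/20z²
  R(z) = 1 + z + 9/20z².

Solve |R(x)|<1 on ℝ⁻.
x=-1.52: |R|=0.5197
R=1: x+9/20x²=0 ⇒ x=−20/9=-2.2222; min R=1−1/(4·9/20)=0.4444>−1
Confirm numerically:
  x=-1.990: |R|=0.79204 <1
  x=-1.878: |R|=0.70910 <1
  x=-1.739: |R|=0.62185 <1
  x=-1.496: |R|=0.51111 <1
  x=-2.445: |R|=1.24511 >1
  x=-2.365: |R|=1.15195 >1
Stable set (-2.2222, 0).

z* = -2.2222.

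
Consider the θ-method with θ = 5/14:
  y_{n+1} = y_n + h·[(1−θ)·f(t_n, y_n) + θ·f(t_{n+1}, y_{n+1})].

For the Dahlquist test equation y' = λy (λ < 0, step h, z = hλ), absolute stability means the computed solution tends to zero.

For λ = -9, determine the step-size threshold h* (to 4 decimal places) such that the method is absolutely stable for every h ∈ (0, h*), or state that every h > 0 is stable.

On y'=λy, z=hλ:
  y_{n+1} = y_n + z·[9/14·y_n + 5/14·y_{n+1}] ⇒ (1 − 5/14z)y_{n+1} = (1 + 9/14z)y_n
  R(z) = (1 + 9/14z)/(1 − 5/14z).

Boundary: |R(x)|=1, x<0.
x=-1.49: |R|=0.0275
R=−1: 1+9/14x = −1+5/14x ⇒ -2/7x=2 ⇒ x=2/(-2/7)=-7.0000
Confirm numerically:
  x=-6.506: |R|=0.95753 <1
  x=-5.663: |R|=0.87361 <1
  x=-4.647: |R|=0.74723 <1
  x=-2.862: |R|=0.41533 <1
  x=-7.390: |R|=1.03062 >1
  x=-7.025: |R|=1.00204 >1
Stable set (-7.0000, 0).

(-7.0000,0); λ=-9 ⇒ h* = (7)/9 = 0.7778.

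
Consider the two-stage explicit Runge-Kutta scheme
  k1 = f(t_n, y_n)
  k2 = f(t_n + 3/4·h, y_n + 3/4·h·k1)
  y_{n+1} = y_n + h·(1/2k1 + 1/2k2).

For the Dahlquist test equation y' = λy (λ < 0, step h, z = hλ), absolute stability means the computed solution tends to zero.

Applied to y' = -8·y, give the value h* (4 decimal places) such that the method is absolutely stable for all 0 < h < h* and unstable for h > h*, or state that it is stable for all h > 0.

(-2.6667,0); λ=-8 ⇒ h* = (8/3)/8 = 0.3333.

On y'=λy, z=hλ:
  k1=λy_n ⇒ h·k1=z·y_n;  k2=λ(1+3/4z)y_n ⇒ h·k2=z(1+3/4z)y_n
  y_{n+1}/y_n = 1 + 1/2z + 1/2z(1+3/4z) = 1 + z + 3/8z²
  Hence R(z) = 1 + z + 3/8z².

Find x<0 with |R(x)|<1.
x=-0.58: |R|=0.5462
R=1: x+3/8x²=0 ⇒ x=−8/3=-2.6667; min R=1−1/(4·3/8)=0.3333>−1
Confirm numerically:
  x=-2.641: |R|=0.97458 <1
  x=-2.616: |R|=0.95030 <1
  x=-2.451: |R|=0.80178 <1
  x=-2.127: |R|=0.56955 <1
  x=-2.846: |R|=1.19139 >1
  x=-2.708: |R|=1.04197 >1
So |R|<1 on (-2.6667, 0).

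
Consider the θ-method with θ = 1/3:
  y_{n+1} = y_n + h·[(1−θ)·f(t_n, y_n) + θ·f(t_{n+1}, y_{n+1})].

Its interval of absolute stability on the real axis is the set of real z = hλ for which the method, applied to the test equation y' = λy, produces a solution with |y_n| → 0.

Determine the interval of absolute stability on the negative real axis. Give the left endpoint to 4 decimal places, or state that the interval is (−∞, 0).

(-6.0000, 0).

Set f=λy, z=hλ:
  y_{n+1} = y_n + z·[2/3·y_n + 1/3·y_{n+1}] ⇒ (1 − 1/3z)y_{n+1} = (1 + 2/3z)y_n
  R(z) = (1 + 2/3z)/(1 − 1/3z).

Need |R(x)|<1, x<0.
x=-1.47: |R|=0.0134
R=−1: 1+2/3x = −1+1/3x ⇒ -1/3x=2 ⇒ x=2/(-1/3)=-6.0000
Confirm numerically:
  x=-5.461: |R|=0.93630 <1
  x=-4.236: |R|=0.75622 <1
  x=-4.098: |R|=0.73204 <1
  x=-6.084: |R|=1.00925 >1
  x=-6.058: |R|=1.00640 >1
  x=-6.036: |R|=1.00398 >1
So |R|<1 on (-6.0000, 0).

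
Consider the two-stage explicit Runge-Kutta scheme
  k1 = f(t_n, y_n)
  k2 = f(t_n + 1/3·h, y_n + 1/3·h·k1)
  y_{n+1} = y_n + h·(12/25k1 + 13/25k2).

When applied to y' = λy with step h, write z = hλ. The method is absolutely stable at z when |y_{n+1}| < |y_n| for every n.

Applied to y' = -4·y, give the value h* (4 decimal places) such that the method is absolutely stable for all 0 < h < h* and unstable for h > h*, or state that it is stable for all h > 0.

(-5.7692,0); λ=-4 ⇒ h* = (75/13)/4 = 1.4423.

Test eqn y'=λy, z=hλ:
  k1=λy_n ⇒ h·k1=z·y_n;  k2=λ(1+1/3z)y_n ⇒ h·k2=z(1+1/3z)y_n
  y_{n+1}/y_n = 1 + 12/25z + 13/25z(1+1/3z) = 1 + z + 13/75z²
  R(z) = 1 + z + 13/75z².

Boundary: |R(x)|=1, x<0.
x=-0.56: |R|=0.4944
R=1: x+13/75x²=0 ⇒ x=−75/13=-5.7692; min R=1−1/(4·13/75)=-0.4423>−1
Confirm numerically:
  x=-5.553: |R|=0.79187 <1
  x=-3.961: |R|=0.24148 <1
  x=-3.755: |R|=0.31100 <1
  x=-2.699: |R|=0.43634 <1
  x=-6.235: |R|=1.50337 >1
  x=-6.051: |R|=1.29553 >1
  x=-5.817: |R|=1.04816 >1
So |R|<1 on (-5.7692, 0).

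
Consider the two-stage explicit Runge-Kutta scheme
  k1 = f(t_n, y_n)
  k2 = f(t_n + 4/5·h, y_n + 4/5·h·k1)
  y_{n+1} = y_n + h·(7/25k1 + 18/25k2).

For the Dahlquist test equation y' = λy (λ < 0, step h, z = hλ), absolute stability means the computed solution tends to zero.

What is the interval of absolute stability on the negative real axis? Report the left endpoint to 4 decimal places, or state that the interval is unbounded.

On y'=λy, z=hλ:
  k1=λy_n ⇒ h·k1=z·y_n;  k2=λ(1+4/5z)y_n ⇒ h·k2=z(1+4/5z)y_n
  y_{n+1}/y_n = 1 + 7/25z + 18/25z(1+4/5z) = 1 + z + 72/125z²
  ⇒ R(z) = 1 + z + 72/125z².

Solve |R(x)|<1 on ℝ⁻.
x=-0.55: |R|=0.6242
R=1: x+72/125x²=0 ⇒ x=−125/72=-1.7361; min R=1−1/(4·72/125)=0.5660>−1
Confirm numerically:
  x=-1.221: |R|=0.63772 <1
  x=-1.018: |R|=0.57892 <1
  x=-0.906: |R|=0.56680 <1
  x=-2.327: |R|=1.79200 >1
  x=-1.902: |R|=1.18174 >1
Interval (-1.7361, 0).

(-1.7361, 0).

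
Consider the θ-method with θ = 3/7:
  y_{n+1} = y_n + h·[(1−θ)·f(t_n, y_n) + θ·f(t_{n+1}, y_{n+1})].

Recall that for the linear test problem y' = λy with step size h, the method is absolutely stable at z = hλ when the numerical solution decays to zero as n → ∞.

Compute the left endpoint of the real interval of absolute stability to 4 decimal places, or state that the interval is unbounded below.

On y'=λy, z=hλ:
  y_{n+1} = y_n + z·[4/7·y_n + 3/7·y_{n+1}] ⇒ (1 − 3/7z)y_{n+1} = (1 + 4/7z)y_n
  ⇒ R(z) = (1 + 4/7z)/(1 − 3/7z).

Solve |R(x)|<1 on ℝ⁻.
x=-1.3: |R|=0.1651
R=−1: 1+4/7x = −1+3/7x ⇒ -1/7x=2 ⇒ x=2/(-1/7)=-14.0000
Confirm numerically:
  x=-10.386: |R|=0.90529 <1
  x=-7.690: |R|=0.79016 <1
  x=-5.993: |R|=0.67945 <1
  x=-5.843: |R|=0.66745 <1
  x=-14.452: |R|=1.00898 >1
  x=-14.072: |R|=1.00146 >1
Stable set (-14.0000, 0).

left endpoint -14.0000.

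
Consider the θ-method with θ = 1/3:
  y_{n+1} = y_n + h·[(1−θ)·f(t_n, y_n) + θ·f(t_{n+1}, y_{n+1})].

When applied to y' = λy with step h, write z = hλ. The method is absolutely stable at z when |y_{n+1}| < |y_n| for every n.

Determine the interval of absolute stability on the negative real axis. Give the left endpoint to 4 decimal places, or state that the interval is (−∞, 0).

z∈(-6.0000,0).

Test eqn y'=λy, z=hλ:
  y_{n+1} = y_n + z·[2/3·y_n + 1/3·y_{n+1}] ⇒ (1 − 1/3z)y_{n+1} = (1 + 2/3z)y_n
  ⇒ R(z) = (1 + 2/3z)/(1 − 1/3z).

Boundary: |R(x)|=1, x<0.
x=-1.08: |R|=0.2059
R=−1: 1+2/3x = −1+1/3x ⇒ -1/3x=2 ⇒ x=2/(-1/3)=-6.0000
Confirm numerically:
  x=-5.422: |R|=0.93137 <1
  x=-3.255: |R|=0.56115 <1
  x=-2.857: |R|=0.46338 <1
  x=-2.625: |R|=0.40000 <1
  x=-6.082: |R|=1.00903 >1
  x=-6.042: |R|=1.00464 >1
Stable set (-6.0000, 0).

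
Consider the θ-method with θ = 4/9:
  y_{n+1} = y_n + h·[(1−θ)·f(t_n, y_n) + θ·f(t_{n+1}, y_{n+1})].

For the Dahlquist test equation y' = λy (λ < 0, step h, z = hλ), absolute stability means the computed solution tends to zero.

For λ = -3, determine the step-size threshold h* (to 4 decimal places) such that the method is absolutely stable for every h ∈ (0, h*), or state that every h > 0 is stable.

Set f=λy, z=hλ:
  y_{n+1} = y_n + z·[5/9·y_n + 4/9·y_{n+1}] ⇒ (1 − 4/9z)y_{n+1} = (1 + 5/9z)y_n
  R(z) = (1 + 5/9z)/(1 − 4/9z).

Find x<0 with |R(x)|<1.
x=-0.56: |R|=0.5516
R=−1: 1+5/9x = −1+4/9x ⇒ -1/9x=2 ⇒ x=2/(-1/9)=-18.0000
Confirm numerically:
  x=-16.815: |R|=0.98446 <1
  x=-16.283: |R|=0.97684 <1
  x=-15.358: |R|=0.96249 <1
  x=-7.592: |R|=0.73562 <1
  x=-18.407: |R|=1.00493 >1
  x=-18.310: |R|=1.00377 >1
  x=-18.090: |R|=1.00111 >1
So |R|<1 on (-18.0000, 0).

(-18.0000,0); λ=-3 ⇒ h* = (18)/3 = 6.0000.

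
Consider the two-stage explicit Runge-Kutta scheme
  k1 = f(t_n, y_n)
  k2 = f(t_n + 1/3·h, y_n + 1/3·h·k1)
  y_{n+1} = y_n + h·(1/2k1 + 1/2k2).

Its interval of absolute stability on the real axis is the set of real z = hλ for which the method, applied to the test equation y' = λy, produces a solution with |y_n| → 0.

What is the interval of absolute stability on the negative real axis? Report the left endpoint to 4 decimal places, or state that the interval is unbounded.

(-6.0000, 0).

Set f=λy, z=hλ:
  k1=λy_n ⇒ h·k1=z·y_n;  k2=λ(1+1/3z)y_n ⇒ h·k2=z(1+1/3z)y_n
  y_{n+1}/y_n = 1 + 1/2z + 1/2z(1+1/3z) = 1 + z + 1/6z²
  Hence R(z) = 1 + z + 1/6z².

Find x<0 with |R(x)|<1.
x=-1.11: |R|=0.0953
R=1: x+1/6x²=0 ⇒ x=−6=-6.0000; min R=1−1/(4·1/6)=-0.5000>−1
Confirm numerically:
  x=-4.451: |R|=0.14910 <1
  x=-4.256: |R|=0.23708 <1
  x=-3.649: |R|=0.42980 <1
  x=-3.503: |R|=0.45783 <1
  x=-6.312: |R|=1.32822 >1
  x=-6.211: |R|=1.21842 >1
  x=-6.123: |R|=1.12552 >1
So |R|<1 on (-6.0000, 0).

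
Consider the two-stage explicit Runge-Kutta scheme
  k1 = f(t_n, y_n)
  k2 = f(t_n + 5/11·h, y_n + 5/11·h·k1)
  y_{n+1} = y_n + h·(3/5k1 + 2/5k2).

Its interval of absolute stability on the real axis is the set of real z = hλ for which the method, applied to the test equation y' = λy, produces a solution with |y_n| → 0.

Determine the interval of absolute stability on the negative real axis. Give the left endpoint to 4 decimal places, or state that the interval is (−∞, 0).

With y'=λy (z=hλ):
  k1=λy_n ⇒ h·k1=z·y_n;  k2=λ(1+5/11z)y_n ⇒ h·k2=z(1+5/11z)y_n
  y_{n+1}/y_n = 1 + 3/5z + 2/5z(1+5/11z) = 1 + z + 2/11z²
  ⇒ R(z) = 1 + z + 2/11z².

Find x<0 with |R(x)|<1.
x=-1.16: |R|=0.0847
R=1: x+2/11x²=0 ⇒ x=−11/2=-5.5000; min R=1−1/(4·2/11)=-0.3750>−1
Confirm numerically:
  x=-4.132: |R|=0.02774 <1
  x=-3.666: |R|=0.22244 <1
  x=-3.291: |R|=0.32179 <1
  x=-6.083: |R|=1.64480 >1
  x=-5.828: |R|=1.34756 >1
  x=-5.768: |R|=1.28106 >1
Interval (-5.5000, 0).

(-5.5000, 0).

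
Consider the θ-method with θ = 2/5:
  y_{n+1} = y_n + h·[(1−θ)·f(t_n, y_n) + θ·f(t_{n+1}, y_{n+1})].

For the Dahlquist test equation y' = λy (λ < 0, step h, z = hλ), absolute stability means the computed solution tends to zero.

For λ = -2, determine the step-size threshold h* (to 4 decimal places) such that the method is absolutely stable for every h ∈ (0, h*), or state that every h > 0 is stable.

(-10.0000,0); λ=-2 ⇒ h* = (10)/2 = 5.0000.

Set f=λy, z=hλ:
  y_{n+1} = y_n + z·[3/5·y_n + 2/5·y_{n+1}] ⇒ (1 − 2/5z)y_{n+1} = (1 + 3/5z)y_n
  ⇒ R(z) = (1 + 3/5z)/(1 − 2/5z).

Solve |R(x)|<1 on ℝ⁻.
x=-0.67: |R|=0.4716
R=−1: 1+3/5x = −1+2/5x ⇒ -1/5x=2 ⇒ x=2/(-1/5)=-10.0000
Confirm numerically:
  x=-8.182: |R|=0.91490 <1
  x=-8.048: |R|=0.90747 <1
  x=-7.692: |R|=0.88677 <1
  x=-5.631: |R|=0.73134 <1
  x=-10.379: |R|=1.01471 >1
  x=-10.285: |R|=1.01115 >1
  x=-10.180: |R|=1.00710 >1
Stable set (-10.0000, 0).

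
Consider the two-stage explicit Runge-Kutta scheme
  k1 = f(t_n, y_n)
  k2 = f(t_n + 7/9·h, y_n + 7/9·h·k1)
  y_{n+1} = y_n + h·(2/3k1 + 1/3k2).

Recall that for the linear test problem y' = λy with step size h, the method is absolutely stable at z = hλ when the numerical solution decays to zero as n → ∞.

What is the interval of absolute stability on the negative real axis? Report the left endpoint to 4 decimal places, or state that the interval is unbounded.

(-3.8571, 0).

With y'=λy (z=hλ):
  k1=λy_n ⇒ h·k1=z·y_n;  k2=λ(1+7/9z)y_n ⇒ h·k2=z(1+7/9z)y_n
  y_{n+1}/y_n = 1 + 2/3z + 1/3z(1+7/9z) = 1 + z + 7/27z²
  so R(z) = 1 + z + 7/27z².

Need |R(x)|<1, x<0.
x=-0.54: |R|=0.5356
R=1: x+7/27x²=0 ⇒ x=−27/7=-3.8571; min R=1−1/(4·7/27)=0.0357>−1
Confirm numerically:
  x=-2.939: |R|=0.30041 <1
  x=-2.535: |R|=0.13106 <1
  x=-2.356: |R|=0.08308 <1
  x=-4.365: |R|=1.57472 >1
  x=-4.004: |R|=1.15245 >1
  x=-3.924: |R|=1.06802 >1
Interval (-3.8571, 0).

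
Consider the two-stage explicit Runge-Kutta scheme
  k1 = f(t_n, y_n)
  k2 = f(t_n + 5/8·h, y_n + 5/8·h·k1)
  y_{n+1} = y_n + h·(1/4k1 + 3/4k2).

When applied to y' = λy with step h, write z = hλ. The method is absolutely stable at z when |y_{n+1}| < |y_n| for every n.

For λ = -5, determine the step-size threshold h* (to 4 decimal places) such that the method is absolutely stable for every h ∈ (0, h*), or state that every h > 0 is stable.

With y'=λy (z=hλ):
  k1=λy_n ⇒ h·k1=z·y_n;  k2=λ(1+5/8z)y_n ⇒ h·k2=z(1+5/8z)y_n
  y_{n+1}/y_n = 1 + 1/4z + 3/4z(1+5/8z) = 1 + z + 15/32z²
  Hence R(z) = 1 + z + 15/32z².

Boundary: |R(x)|=1, x<0.
x=-0.67: |R|=0.5404
R=1: x+15/32x²=0 ⇒ x=−32/15=-2.1333; min R=1−1/(4·15/32)=0.4667>−1
Confirm numerically:
  x=-1.734: |R|=0.67542 <1
  x=-1.409: |R|=0.52160 <1
  x=-0.952: |R|=0.47283 <1
  x=-2.522: |R|=1.45948 >1
  x=-2.353: |R|=1.24229 >1
  x=-2.172: |R|=1.03937 >1
So |R|<1 on (-2.1333, 0).

(-2.1333,0); λ=-5 ⇒ h* = (32/15)/5 = 0.4267.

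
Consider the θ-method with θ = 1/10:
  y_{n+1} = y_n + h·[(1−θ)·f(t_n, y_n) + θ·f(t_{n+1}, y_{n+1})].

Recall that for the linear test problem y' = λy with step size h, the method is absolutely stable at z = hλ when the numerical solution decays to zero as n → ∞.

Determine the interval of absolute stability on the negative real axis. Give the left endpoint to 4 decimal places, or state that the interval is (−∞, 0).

On y'=λy, z=hλ:
  y_{n+1} = y_n + z·[9/10·y_n + 1/10·y_{n+1}] ⇒ (1 − 1/10z)y_{n+1} = (1 + 9/10z)y_n
  R(z) = (1 + 9/10z)/(1 − 1/10z).

Boundary: |R(x)|=1, x<0.
x=-0.55: |R|=0.4787
R=−1: 1+9/10x = −1+1/10x ⇒ -4/5x=2 ⇒ x=2/(-4/5)=-2.5000
Confirm numerically:
  x=-2.382: |R|=0.92376 <1
  x=-1.901: |R|=0.59734 <1
  x=-1.404: |R|=0.23115 <1
  x=-2.830: |R|=1.20577 >1
  x=-2.684: |R|=1.11605 >1
  x=-2.522: |R|=1.01406 >1
Stable set (-2.5000, 0).

z∈(-2.5000,0).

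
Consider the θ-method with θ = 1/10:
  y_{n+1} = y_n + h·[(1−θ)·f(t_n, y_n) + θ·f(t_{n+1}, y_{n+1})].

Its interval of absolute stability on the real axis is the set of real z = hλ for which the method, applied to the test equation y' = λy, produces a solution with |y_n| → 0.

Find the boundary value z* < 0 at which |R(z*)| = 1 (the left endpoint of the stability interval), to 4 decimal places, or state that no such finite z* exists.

left endpoint -2.5000.

With y'=λy (z=hλ):
  y_{n+1} = y_n + z·[9/10·y_n + 1/10·y_{n+1}] ⇒ (1 − 1/10z)y_{n+1} = (1 + 9/10z)y_n
  ⇒ R(z) = (1 + 9/10z)/(1 − 1/10z).

Need |R(x)|<1, x<0.
x=-0.36: |R|=0.6525
R=−1: 1+9/10x = −1+1/10x ⇒ -4/5x=2 ⇒ x=2/(-4/5)=-2.5000
Confirm numerically:
  x=-1.452: |R|=0.26790 <1
  x=-1.284: |R|=0.13789 <1
  x=-1.227: |R|=0.09290 <1
  x=-2.713: |R|=1.13404 >1
  x=-2.619: |R|=1.07544 >1
Interval (-2.5000, 0).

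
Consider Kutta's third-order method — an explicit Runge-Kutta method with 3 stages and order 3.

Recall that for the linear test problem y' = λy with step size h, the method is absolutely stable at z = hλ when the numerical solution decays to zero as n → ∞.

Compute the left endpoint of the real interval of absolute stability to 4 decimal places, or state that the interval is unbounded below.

Set f=λy, z=hλ:
  order 3, 3-stage ⇒ R(z)=1+z+z^2/2+z^3/6
  (e.g. R(-1.51)=0.05622, |R|=0.05622)

Solve |R(x)|<1 on ℝ⁻.
x=-1.51: |R|=0.0562
|R(-1.22)|=0.2216 |R(-1.07)|=0.2983 |R(-0.67)|=0.5043
Bisect:
  x_lo=-3.3442 |R|=2.9859  x_hi=-0.3535 |R|=0.7016
  mid=-1.84887 |R|=0.19305 →hi
  mid=-2.59655 |R|=1.14320 →lo
  mid=-2.22271 |R|=0.58268 →hi
  mid=-2.40963 |R|=0.83832 →hi
  mid=-2.50309 |R|=0.98419 →hi
  mid=-2.54982 |R|=1.06201 →lo
  mid=-2.52645 |R|=1.02268 →lo
  ...
  [-2.51276,-2.51258] ⇒ x*=-2.5127
Stable set (-2.5127, 0).

z* = -2.5127.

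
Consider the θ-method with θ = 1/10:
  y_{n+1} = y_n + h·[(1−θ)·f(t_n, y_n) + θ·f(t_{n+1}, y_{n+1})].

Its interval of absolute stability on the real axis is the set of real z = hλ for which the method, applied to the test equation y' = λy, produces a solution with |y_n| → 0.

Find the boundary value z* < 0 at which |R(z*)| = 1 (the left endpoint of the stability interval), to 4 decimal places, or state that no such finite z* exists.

z* = -2.5000.

On y'=λy, z=hλ:
  y_{n+1} = y_n + z·[9/10·y_n + 1/10·y_{n+1}] ⇒ (1 − 1/10z)y_{n+1} = (1 + 9/10z)y_n
  ⇒ R(z) = (1 + 9/10z)/(1 − 1/10z).

Find x<0 with |R(x)|<1.
x=-1.23: |R|=0.0953
R=−1: 1+9/10x = −1+1/10x ⇒ -4/5x=2 ⇒ x=2/(-4/5)=-2.5000
Confirm numerically:
  x=-2.082: |R|=0.72322 <1
  x=-1.848: |R|=0.55976 <1
  x=-1.437: |R|=0.25645 <1
  x=-1.328: |R|=0.17232 <1
  x=-3.076: |R|=1.35240 >1
  x=-2.600: |R|=1.06349 >1
  x=-2.528: |R|=1.01788 >1
Stable set (-2.5000, 0).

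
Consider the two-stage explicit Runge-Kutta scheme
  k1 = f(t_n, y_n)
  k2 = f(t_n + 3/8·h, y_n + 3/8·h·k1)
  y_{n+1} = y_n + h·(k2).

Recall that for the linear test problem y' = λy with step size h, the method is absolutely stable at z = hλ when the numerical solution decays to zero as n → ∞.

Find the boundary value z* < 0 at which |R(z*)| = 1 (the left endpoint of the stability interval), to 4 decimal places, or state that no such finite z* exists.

With y'=λy (z=hλ):
  k1=λy_n ⇒ h·k1=z·y_n;  k2=λ(1+3/8z)y_n ⇒ h·k2=z(1+3/8z)y_n
  y_{n+1}/y_n = 1 + z(1+3/8z) = 1 + z + 3/8z²
  Hence R(z) = 1 + z + 3/8z².

Find x<0 with |R(x)|<1.
x=-0.79: |R|=0.4440
R=1: x+3/8x²=0 ⇒ x=−8/3=-2.6667; min R=1−1/(4·3/8)=0.3333>−1
Confirm numerically:
  x=-2.389: |R|=0.75125 <1
  x=-2.374: |R|=0.73945 <1
  x=-1.786: |R|=0.41017 <1
  x=-1.322: |R|=0.33338 <1
  x=-3.222: |R|=1.67098 >1
  x=-3.047: |R|=1.43458 >1
  x=-2.712: |R|=1.04610 >1
So |R|<1 on (-2.6667, 0).

left endpoint -2.6667.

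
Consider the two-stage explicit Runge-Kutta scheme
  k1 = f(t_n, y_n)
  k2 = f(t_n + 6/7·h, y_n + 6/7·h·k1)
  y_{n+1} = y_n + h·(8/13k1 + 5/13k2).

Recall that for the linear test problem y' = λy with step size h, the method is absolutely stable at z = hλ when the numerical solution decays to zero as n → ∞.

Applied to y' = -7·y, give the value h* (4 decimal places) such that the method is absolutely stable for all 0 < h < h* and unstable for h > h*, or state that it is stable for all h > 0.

Test eqn y'=λy, z=hλ:
  k1=λy_n ⇒ h·k1=z·y_n;  k2=λ(1+6/7z)y_n ⇒ h·k2=z(1+6/7z)y_n
  y_{n+1}/y_n = 1 + 8/13z + 5/13z(1+6/7z) = 1 + z + 30/91z²
  Hence R(z) = 1 + z + 30/91z².

Find x<0 with |R(x)|<1.
x=-1.39: |R|=0.2470
R=1: x+30/91x²=0 ⇒ x=−91/30=-3.0333; min R=1−1/(4·30/91)=0.2417>−1
Confirm numerically:
  x=-2.511: |R|=0.56761 <1
  x=-2.021: |R|=0.32552 <1
  x=-1.465: |R|=0.24255 <1
  x=-3.615: |R|=1.69321 >1
  x=-3.286: |R|=1.27371 >1
  x=-3.184: |R|=1.15815 >1
So |R|<1 on (-3.0333, 0).

(-3.0333,0); λ=-7 ⇒ h* = (91/30)/7 = 0.4333.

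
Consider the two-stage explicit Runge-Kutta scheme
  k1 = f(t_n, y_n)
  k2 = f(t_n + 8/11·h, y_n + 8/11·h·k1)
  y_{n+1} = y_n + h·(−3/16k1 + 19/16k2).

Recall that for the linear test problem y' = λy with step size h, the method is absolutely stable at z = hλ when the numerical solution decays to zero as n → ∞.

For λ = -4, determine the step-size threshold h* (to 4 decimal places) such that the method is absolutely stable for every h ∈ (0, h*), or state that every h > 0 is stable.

(-1.1579,0); λ=-4 ⇒ h* = (22/19)/4 = 0.2895.

With y'=λy (z=hλ):
  k1=λy_n ⇒ h·k1=z·y_n;  k2=λ(1+8/11z)y_n ⇒ h·k2=z(1+8/11z)y_n
  y_{n+1}/y_n = 1 − 3/16z + 19/16z(1+8/11z) = 1 + z + 19/22z²
  R(z) = 1 + z + 19/22z².

Boundary: |R(x)|=1, x<0.
x=-1.16: |R|=1.0021
R=1: x+19/22x²=0 ⇒ x=−22/19=-1.1579; min R=1−1/(4·19/22)=0.7105>−1
Confirm numerically:
  x=-1.002: |R|=0.86509 <1
  x=-0.921: |R|=0.81157 <1
  x=-0.728: |R|=0.72971 <1
  x=-0.483: |R|=0.71848 <1
  x=-1.207: |R|=1.05119 >1
  x=-1.186: |R|=1.02879 >1
So |R|<1 on (-1.1579, 0).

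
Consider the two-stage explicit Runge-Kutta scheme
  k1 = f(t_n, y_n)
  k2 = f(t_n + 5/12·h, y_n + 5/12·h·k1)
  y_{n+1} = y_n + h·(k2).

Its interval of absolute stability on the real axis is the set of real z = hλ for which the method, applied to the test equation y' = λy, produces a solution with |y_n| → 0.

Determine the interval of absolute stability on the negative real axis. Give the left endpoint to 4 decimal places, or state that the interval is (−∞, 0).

z∈(-2.4000,0).

With y'=λy (z=hλ):
  k1=λy_n ⇒ h·k1=z·y_n;  k2=λ(1+5/12z)y_n ⇒ h·k2=z(1+5/12z)y_n
  y_{n+1}/y_n = 1 + z(1+5/12z) = 1 + z + 5/12z²
  so R(z) = 1 + z + 5/12z².

Boundary: |R(x)|=1, x<0.
x=-0.42: |R|=0.6535
R=1: x+5/12x²=0 ⇒ x=−12/5=-2.4000; min R=1−1/(4·5/12)=0.4000>−1
Confirm numerically:
  x=-1.804: |R|=0.55201 <1
  x=-1.574: |R|=0.45828 <1
  x=-1.531: |R|=0.44565 <1
  x=-2.971: |R|=1.70685 >1
  x=-2.597: |R|=1.21317 >1
So |R|<1 on (-2.4000, 0).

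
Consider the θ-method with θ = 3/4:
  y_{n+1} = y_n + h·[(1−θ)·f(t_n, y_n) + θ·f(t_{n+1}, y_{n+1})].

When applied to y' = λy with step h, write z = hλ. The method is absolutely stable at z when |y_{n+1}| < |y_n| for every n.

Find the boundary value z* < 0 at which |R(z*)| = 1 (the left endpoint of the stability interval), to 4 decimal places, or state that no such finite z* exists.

With y'=λy (z=hλ):
  y_{n+1} = y_n + z·[1/4·y_n + 3/4·y_{n+1}] ⇒ (1 − 3/4z)y_{n+1} = (1 + 1/4z)y_n
  so R(z) = (1 + 1/4z)/(1 − 3/4z).

Need |R(x)|<1, x<0.
x=-0.86: |R|=0.4772
x=-2: |R|=0.2000
x=-10: |R|=0.1765
x=-100: |R|=0.3158
θ=3/4≥1/2 ⇒ |1+1/4x|<|1−3/4x| ∀x<0 ⇒ stable on all of ℝ⁻.

interval (−∞, 0).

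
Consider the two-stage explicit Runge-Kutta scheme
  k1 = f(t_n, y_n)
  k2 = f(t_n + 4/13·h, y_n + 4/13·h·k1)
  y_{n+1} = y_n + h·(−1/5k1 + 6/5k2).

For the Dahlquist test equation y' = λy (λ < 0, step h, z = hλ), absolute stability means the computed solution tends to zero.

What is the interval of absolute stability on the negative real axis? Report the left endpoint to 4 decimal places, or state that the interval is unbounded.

Test eqn y'=λy, z=hλ:
  k1=λy_n ⇒ h·k1=z·y_n;  k2=λ(1+4/13z)y_n ⇒ h·k2=z(1+4/13z)y_n
  y_{n+1}/y_n = 1 − 1/5z + 6/5z(1+4/13z) = 1 + z + 24/65z²
  so R(z) = 1 + z + 24/65z².

Need |R(x)|<1, x<0.
x=-1.13: |R|=0.3415
R=1: x+24/65x²=0 ⇒ x=−65/24=-2.7083; min R=1−1/(4·24/65)=0.3229>−1
Confirm numerically:
  x=-2.292: |R|=0.64767 <1
  x=-2.288: |R|=0.64490 <1
  x=-1.436: |R|=0.32539 <1
  x=-1.420: |R|=0.32452 <1
  x=-3.271: |R|=1.67956 >1
  x=-3.051: |R|=1.38602 >1
  x=-2.953: |R|=1.26677 >1
Interval (-2.7083, 0).

z∈(-2.7083,0).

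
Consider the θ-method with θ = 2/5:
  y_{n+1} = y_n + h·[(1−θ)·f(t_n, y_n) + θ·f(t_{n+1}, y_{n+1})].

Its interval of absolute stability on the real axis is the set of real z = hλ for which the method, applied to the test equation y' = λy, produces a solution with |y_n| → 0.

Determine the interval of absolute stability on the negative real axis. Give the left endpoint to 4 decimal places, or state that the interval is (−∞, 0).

Set f=λy, z=hλ:
  y_{n+1} = y_n + z·[3/5·y_n + 2/5·y_{n+1}] ⇒ (1 − 2/5z)y_{n+1} = (1 + 3/5z)y_n
  ⇒ R(z) = (1 + 3/5z)/(1 − 2/5z).

Find x<0 with |R(x)|<1.
x=-0.68: |R|=0.4654
R=−1: 1+3/5x = −1+2/5x ⇒ -1/5x=2 ⇒ x=2/(-1/5)=-10.0000
Confirm numerically:
  x=-8.923: |R|=0.95286 <1
  x=-7.506: |R|=0.87537 <1
  x=-6.785: |R|=0.82687 <1
  x=-4.008: |R|=0.53964 <1
  x=-10.575: |R|=1.02199 >1
  x=-10.045: |R|=1.00179 >1
Stable set (-10.0000, 0).

(-10.0000, 0).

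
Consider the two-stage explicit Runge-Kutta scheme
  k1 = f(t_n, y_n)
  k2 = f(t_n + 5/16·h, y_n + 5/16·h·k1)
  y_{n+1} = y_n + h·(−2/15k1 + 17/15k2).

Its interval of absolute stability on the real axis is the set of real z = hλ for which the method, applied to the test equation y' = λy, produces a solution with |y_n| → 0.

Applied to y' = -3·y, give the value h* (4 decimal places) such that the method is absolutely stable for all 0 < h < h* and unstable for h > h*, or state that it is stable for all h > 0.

On y'=λy, z=hλ:
  k1=λy_n ⇒ h·k1=z·y_n;  k2=λ(1+5/16z)y_n ⇒ h·k2=z(1+5/16z)y_n
  y_{n+1}/y_n = 1 − 2/15z + 17/15z(1+5/16z) = 1 + z + 17/48z²
  so R(z) = 1 + z + 17/48z².

Find x<0 with |R(x)|<1.
x=-0.7: |R|=0.4735
R=1: x+17/48x²=0 ⇒ x=−48/17=-2.8235; min R=1−1/(4·17/48)=0.2941>−1
Confirm numerically:
  x=-2.524: |R|=0.73225 <1
  x=-2.490: |R|=0.70587 <1
  x=-2.378: |R|=0.62477 <1
  x=-1.358: |R|=0.29514 <1
  x=-2.941: |R|=1.12236 >1
  x=-2.858: |R|=1.03489 >1
Interval (-2.8235, 0).

(-2.8235,0); λ=-3 ⇒ h* = (48/17)/3 = 0.9412.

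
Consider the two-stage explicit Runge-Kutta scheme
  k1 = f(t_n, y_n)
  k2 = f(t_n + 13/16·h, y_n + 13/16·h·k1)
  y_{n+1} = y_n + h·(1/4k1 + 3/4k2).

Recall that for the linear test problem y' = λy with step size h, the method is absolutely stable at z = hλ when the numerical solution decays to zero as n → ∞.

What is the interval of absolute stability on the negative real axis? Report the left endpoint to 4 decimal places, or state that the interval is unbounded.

(-1.6410, 0).

Set f=λy, z=hλ:
  k1=λy_n ⇒ h·k1=z·y_n;  k2=λ(1+13/16z)y_n ⇒ h·k2=z(1+13/16z)y_n
  y_{n+1}/y_n = 1 + 1/4z + 3/4z(1+13/16z) = 1 + z + 39/64z²
  Hence R(z) = 1 + z + 39/64z².

Boundary: |R(x)|=1, x<0.
x=-0.81: |R|=0.5898
R=1: x+39/64x²=0 ⇒ x=−64/39=-1.6410; min R=1−1/(4·39/64)=0.5897>−1
Confirm numerically:
  x=-1.354: |R|=0.76318 <1
  x=-1.016: |R|=0.61303 <1
  x=-0.920: |R|=0.59577 <1
  x=-0.916: |R|=0.59530 <1
  x=-1.854: |R|=1.24061 >1
  x=-1.847: |R|=1.23183 >1
So |R|<1 on (-1.6410, 0).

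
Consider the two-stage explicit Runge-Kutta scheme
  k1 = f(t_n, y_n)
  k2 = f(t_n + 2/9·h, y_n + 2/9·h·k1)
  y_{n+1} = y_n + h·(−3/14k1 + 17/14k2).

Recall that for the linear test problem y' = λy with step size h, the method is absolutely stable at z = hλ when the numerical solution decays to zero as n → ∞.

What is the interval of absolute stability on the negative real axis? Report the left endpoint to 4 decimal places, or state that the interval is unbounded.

With y'=λy (z=hλ):
  k1=λy_n ⇒ h·k1=z·y_n;  k2=λ(1+2/9z)y_n ⇒ h·k2=z(1+2/9z)y_n
  y_{n+1}/y_n = 1 − 3/14z + 17/14z(1+2/9z) = 1 + z + 17/63z²
  R(z) = 1 + z + 17/63z².

Solve |R(x)|<1 on ℝ⁻.
x=-1.51: |R|=0.1053
R=1: x+17/63x²=0 ⇒ x=−63/17=-3.7059; min R=1−1/(4·17/63)=0.0735>−1
Confirm numerically:
  x=-3.265: |R|=0.61157 <1
  x=-2.920: |R|=0.38077 <1
  x=-2.017: |R|=0.08079 <1
  x=-4.289: |R|=1.67487 >1
  x=-3.977: |R|=1.29095 >1
  x=-3.847: |R|=1.14649 >1
So |R|<1 on (-3.7059, 0).

(-3.7059, 0).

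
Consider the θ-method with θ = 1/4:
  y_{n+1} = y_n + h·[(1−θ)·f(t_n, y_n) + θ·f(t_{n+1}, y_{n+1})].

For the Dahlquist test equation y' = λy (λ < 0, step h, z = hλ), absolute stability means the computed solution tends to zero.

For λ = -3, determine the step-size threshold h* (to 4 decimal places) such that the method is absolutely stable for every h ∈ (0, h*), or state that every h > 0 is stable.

Set f=λy, z=hλ:
  y_{n+1} = y_n + z·[3/4·y_n + 1/4·y_{n+1}] ⇒ (1 − 1/4z)y_{n+1} = (1 + 3/4z)y_n
  R(z) = (1 + 3/4z)/(1 − 1/4z).

Find x<0 with |R(x)|<1.
x=-1.6: |R|=0.1429
R=−1: 1+3/4x = −1+1/4x ⇒ -1/2x=2 ⇒ x=2/(-1/2)=-4.0000
Confirm numerically:
  x=-3.711: |R|=0.92504 <1
  x=-3.019: |R|=0.72047 <1
  x=-2.551: |R|=0.55762 <1
  x=-2.420: |R|=0.50779 <1
  x=-4.498: |R|=1.11720 >1
  x=-4.482: |R|=1.11365 >1
  x=-4.277: |R|=1.06693 >1
Stable set (-4.0000, 0).

(-4.0000,0); λ=-3 ⇒ h* = (4)/3 = 1.3333.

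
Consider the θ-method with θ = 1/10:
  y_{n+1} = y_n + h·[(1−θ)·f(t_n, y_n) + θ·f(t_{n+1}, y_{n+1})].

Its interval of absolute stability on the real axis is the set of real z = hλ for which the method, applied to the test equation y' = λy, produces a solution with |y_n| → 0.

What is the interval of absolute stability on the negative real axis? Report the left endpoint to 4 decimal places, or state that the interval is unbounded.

(-2.5000, 0).

Test eqn y'=λy, z=hλ:
  y_{n+1} = y_n + z·[9/10·y_n + 1/10·y_{n+1}] ⇒ (1 − 1/10z)y_{n+1} = (1 + 9/10z)y_n
  so R(z) = (1 + 9/10z)/(1 − 1/10z).

Boundary: |R(x)|=1, x<0.
x=-1.49: |R|=0.2968
R=−1: 1+9/10x = −1+1/10x ⇒ -4/5x=2 ⇒ x=2/(-4/5)=-2.5000
Confirm numerically:
  x=-2.299: |R|=0.86926 <1
  x=-2.110: |R|=0.74236 <1
  x=-1.655: |R|=0.41999 <1
  x=-1.223: |R|=0.08973 <1
  x=-2.761: |R|=1.16362 >1
  x=-2.544: |R|=1.02806 >1
Interval (-2.5000, 0).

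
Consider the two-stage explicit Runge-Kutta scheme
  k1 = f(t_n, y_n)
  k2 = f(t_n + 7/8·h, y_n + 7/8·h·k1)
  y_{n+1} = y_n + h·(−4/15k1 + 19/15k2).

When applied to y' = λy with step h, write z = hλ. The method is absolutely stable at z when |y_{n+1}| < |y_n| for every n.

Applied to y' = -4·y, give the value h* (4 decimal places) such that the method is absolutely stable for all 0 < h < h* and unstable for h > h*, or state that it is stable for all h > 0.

Set f=λy, z=hλ:
  k1=λy_n ⇒ h·k1=z·y_n;  k2=λ(1+7/8z)y_n ⇒ h·k2=z(1+7/8z)y_n
  y_{n+1}/y_n = 1 − 4/15z + 19/15z(1+7/8z) = 1 + z + 133/120z²
  ⇒ R(z) = 1 + z + 133/120z².

Find x<0 with |R(x)|<1.
x=-0.75: |R|=0.8734
R=1: x+133/120x²=0 ⇒ x=−120/133=-0.9023; min R=1−1/(4·133/120)=0.7744>−1
Confirm numerically:
  x=-0.784: |R|=0.89724 <1
  x=-0.632: |R|=0.81069 <1
  x=-0.558: |R|=0.78710 <1
  x=-0.372: |R|=0.78138 <1
  x=-1.293: |R|=1.55997 >1
  x=-1.241: |R|=1.46592 >1
Interval (-0.9023, 0).

(-0.9023,0); λ=-4 ⇒ h* = (120/133)/4 = 0.2256.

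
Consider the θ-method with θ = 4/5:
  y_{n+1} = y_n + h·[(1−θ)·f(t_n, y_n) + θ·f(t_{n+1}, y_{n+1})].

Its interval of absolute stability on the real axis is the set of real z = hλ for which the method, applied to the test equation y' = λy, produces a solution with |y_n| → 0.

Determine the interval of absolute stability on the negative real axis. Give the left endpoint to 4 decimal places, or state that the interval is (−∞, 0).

interval (−∞, 0).

Test eqn y'=λy, z=hλ:
  y_{n+1} = y_n + z·[1/5·y_n + 4/5·y_{n+1}] ⇒ (1 − 4/5z)y_{n+1} = (1 + 1/5z)y_n
  so R(z) = (1 + 1/5z)/(1 − 4/5z).

Solve |R(x)|<1 on ℝ⁻.
x=-1.6: |R|=0.2982
x=-2: |R|=0.2308
x=-10: |R|=0.1111
x=-100: |R|=0.2346
θ=4/5≥1/2 ⇒ |1+1/5x|<|1−4/5x| ∀x<0 ⇒ interval (−∞,0).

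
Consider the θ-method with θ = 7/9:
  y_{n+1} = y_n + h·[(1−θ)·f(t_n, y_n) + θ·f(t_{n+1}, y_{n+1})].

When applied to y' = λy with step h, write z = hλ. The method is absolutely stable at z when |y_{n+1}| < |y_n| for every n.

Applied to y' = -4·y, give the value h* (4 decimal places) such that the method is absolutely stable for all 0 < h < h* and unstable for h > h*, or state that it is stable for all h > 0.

interval (−∞, 0). Any h>0 works for λ=-4.

Test eqn y'=λy, z=hλ:
  y_{n+1} = y_n + z·[2/9·y_n + 7/9·y_{n+1}] ⇒ (1 − 7/9z)y_{n+1} = (1 + 2/9z)y_n
  Hence R(z) = (1 + 2/9z)/(1 − 7/9z).

Solve |R(x)|<1 on ℝ⁻.
x=-0.55: |R|=0.6148
x=-2: |R|=0.2174
x=-10: |R|=0.1392
x=-100: |R|=0.2694
θ=7/9≥1/2 ⇒ |1+2/9x|<|1−7/9x| ∀x<0 ⇒ stable on all of ℝ⁻.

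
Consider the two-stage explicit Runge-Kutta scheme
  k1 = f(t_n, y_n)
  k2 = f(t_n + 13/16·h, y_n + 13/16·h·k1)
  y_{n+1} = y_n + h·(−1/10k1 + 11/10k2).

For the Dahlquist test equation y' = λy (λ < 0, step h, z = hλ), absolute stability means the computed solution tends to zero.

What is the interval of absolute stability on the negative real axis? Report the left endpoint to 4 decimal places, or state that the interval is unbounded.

(-1.1189, 0).

Set f=λy, z=hλ:
  k1=λy_n ⇒ h·k1=z·y_n;  k2=λ(1+13/16z)y_n ⇒ h·k2=z(1+13/16z)y_n
  y_{n+1}/y_n = 1 − 1/10z + 11/10z(1+13/16z) = 1 + z + 143/160z²
  R(z) = 1 + z + 143/160z².

Find x<0 with |R(x)|<1.
x=-1.32: |R|=1.2373
R=1: x+143/160x²=0 ⇒ x=−160/143=-1.1189; min R=1−1/(4·143/160)=0.7203>−1
Confirm numerically:
  x=-1.008: |R|=0.90011 <1
  x=-0.823: |R|=0.78236 <1
  x=-0.815: |R|=0.77865 <1
  x=-1.702: |R|=1.88702 >1
  x=-1.529: |R|=1.56045 >1
  x=-1.489: |R|=1.49255 >1
So |R|<1 on (-1.1189, 0).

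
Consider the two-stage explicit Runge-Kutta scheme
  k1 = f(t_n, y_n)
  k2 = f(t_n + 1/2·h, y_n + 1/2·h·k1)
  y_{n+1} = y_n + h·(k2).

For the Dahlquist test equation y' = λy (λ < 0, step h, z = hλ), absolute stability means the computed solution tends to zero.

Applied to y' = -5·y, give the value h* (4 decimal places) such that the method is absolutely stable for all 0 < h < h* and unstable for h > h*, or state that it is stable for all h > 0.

Test eqn y'=λy, z=hλ:
  k1=λy_n ⇒ h·k1=z·y_n;  k2=λ(1+1/2z)y_n ⇒ h·k2=z(1+1/2z)y_n
  y_{n+1}/y_n = 1 + z(1+1/2z) = 1 + z + 1/2z²
  so R(z) = 1 + z + 1/2z².

Boundary: |R(x)|=1, x<0.
x=-1.11: |R|=0.5060
R=1: x+1/2x²=0 ⇒ x=−2=-2.0000; min R=1−1/(4·1/2)=0.5000>−1
Confirm numerically:
  x=-1.971: |R|=0.97142 <1
  x=-1.632: |R|=0.69971 <1
  x=-1.180: |R|=0.51620 <1
  x=-2.592: |R|=1.76723 >1
  x=-2.467: |R|=1.57604 >1
  x=-2.342: |R|=1.40048 >1
So |R|<1 on (-2.0000, 0).

(-2.0000,0); λ=-5 ⇒ h* = (2)/5 = 0.4000.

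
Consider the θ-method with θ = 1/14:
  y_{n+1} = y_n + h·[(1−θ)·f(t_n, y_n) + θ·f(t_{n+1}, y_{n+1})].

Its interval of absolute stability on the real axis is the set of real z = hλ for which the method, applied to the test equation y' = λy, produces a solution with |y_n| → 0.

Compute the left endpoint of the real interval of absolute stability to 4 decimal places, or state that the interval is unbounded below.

left endpoint -2.3333.

Test eqn y'=λy, z=hλ:
  y_{n+1} = y_n + z·[13/14·y_n + 1/14·y_{n+1}] ⇒ (1 − 1/14z)y_{n+1} = (1 + 13/14z)y_n
  Hence R(z) = (1 + 13/14z)/(1 − 1/14z).

Need |R(x)|<1, x<0.
x=-0.79: |R|=0.2522
R=−1: 1+13/14x = −1+1/14x ⇒ -6/7x=2 ⇒ x=2/(-6/7)=-2.3333
Confirm numerically:
  x=-2.221: |R|=0.91690 <1
  x=-1.404: |R|=0.27603 <1
  x=-1.364: |R|=0.24291 <1
  x=-2.899: |R|=1.40168 >1
  x=-2.611: |R|=1.20059 >1
  x=-2.583: |R|=1.18067 >1
Interval (-2.3333, 0).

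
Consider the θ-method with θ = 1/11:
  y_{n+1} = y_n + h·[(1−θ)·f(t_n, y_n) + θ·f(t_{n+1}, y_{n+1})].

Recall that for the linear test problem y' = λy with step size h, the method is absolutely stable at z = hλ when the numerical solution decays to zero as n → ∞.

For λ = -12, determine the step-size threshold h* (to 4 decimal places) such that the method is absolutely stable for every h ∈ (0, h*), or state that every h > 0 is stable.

With y'=λy (z=hλ):
  y_{n+1} = y_n + z·[10/11·y_n + 1/11·y_{n+1}] ⇒ (1 − 1/11z)y_{n+1} = (1 + 10/11z)y_n
  Hence R(z) = (1 + 10/11z)/(1 − 1/11z).

Find x<0 with |R(x)|<1.
x=-1.07: |R|=0.0249
R=−1: 1+10/11x = −1+1/11x ⇒ -9/11x=2 ⇒ x=2/(-9/11)=-2.4444
Confirm numerically:
  x=-1.883: |R|=0.60778 <1
  x=-1.840: |R|=0.57632 <1
  x=-1.788: |R|=0.53800 <1
  x=-1.590: |R|=0.38920 <1
  x=-2.933: |R|=1.31558 >1
  x=-2.872: |R|=1.27739 >1
So |R|<1 on (-2.4444, 0).

(-2.4444,0); λ=-12 ⇒ h* = (22/9)/12 = 0.2037.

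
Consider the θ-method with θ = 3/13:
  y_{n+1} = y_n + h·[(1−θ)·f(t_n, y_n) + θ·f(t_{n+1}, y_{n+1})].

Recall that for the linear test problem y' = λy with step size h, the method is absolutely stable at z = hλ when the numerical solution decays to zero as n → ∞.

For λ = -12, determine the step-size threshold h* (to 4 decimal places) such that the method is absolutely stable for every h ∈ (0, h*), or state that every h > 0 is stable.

With y'=λy (z=hλ):
  y_{n+1} = y_n + z·[10/13·y_n + 3/13·y_{n+1}] ⇒ (1 − 3/13z)y_{n+1} = (1 + 10/13z)y_n
  ⇒ R(z) = (1 + 10/13z)/(1 − 3/13z).

Boundary: |R(x)|=1, x<0.
x=-0.59: |R|=0.4807
R=−1: 1+10/13x = −1+3/13x ⇒ -7/13x=2 ⇒ x=2/(-7/13)=-3.7143
Confirm numerically:
  x=-3.533: |R|=0.94623 <1
  x=-3.336: |R|=0.88491 <1
  x=-2.820: |R|=0.70829 <1
  x=-2.743: |R|=0.67973 <1
  x=-4.298: |R|=1.15780 >1
  x=-4.057: |R|=1.09531 >1
Stable set (-3.7143, 0).

(-3.7143,0); λ=-12 ⇒ h* = (26/7)/12 = 0.3095.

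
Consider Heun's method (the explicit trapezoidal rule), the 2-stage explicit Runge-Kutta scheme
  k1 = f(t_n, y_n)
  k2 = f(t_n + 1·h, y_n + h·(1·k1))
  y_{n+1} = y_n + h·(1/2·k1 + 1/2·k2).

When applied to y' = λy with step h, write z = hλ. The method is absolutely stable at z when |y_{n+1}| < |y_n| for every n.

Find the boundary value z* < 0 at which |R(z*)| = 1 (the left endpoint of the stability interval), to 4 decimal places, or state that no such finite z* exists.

left endpoint -2.0000.

Test eqn y'=λy, z=hλ:
  order 2, 2-stage ⇒ R(z)=1+z+z^2/2
  (e.g. R(-1.41)=0.58405, |R|=0.58405)

Solve |R(x)|<1 on ℝ⁻.
x=-1.41: |R|=0.5840
|R(-1.67)|=0.7244 |R(-0.77)|=0.5264 |R(-0.62)|=0.5722
Bisect:
  x_lo=-2.8503 |R|=2.2118  x_hi=-0.2908 |R|=0.7515
  mid=-1.57054 |R|=0.66276 →hi
  mid=-2.21041 |R|=1.23255 →lo
  mid=-1.89048 |R|=0.89647 →hi
  mid=-2.05044 |R|=1.05172 →lo
  mid=-1.97046 |R|=0.97090 →hi
  mid=-2.01045 |R|=1.01051 →lo
  mid=-1.99046 |R|=0.99050 →hi
  ...
  [-2.00014,-1.99999] ⇒ x*=-2.0000
Stable set (-2.0000, 0).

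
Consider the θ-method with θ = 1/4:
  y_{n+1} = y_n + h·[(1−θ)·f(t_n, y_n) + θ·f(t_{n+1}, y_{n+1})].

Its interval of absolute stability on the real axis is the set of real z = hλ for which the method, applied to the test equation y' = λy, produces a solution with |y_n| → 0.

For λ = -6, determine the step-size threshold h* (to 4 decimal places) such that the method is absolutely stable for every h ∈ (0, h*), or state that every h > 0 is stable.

On y'=λy, z=hλ:
  y_{n+1} = y_n + z·[3/4·y_n + 1/4·y_{n+1}] ⇒ (1 − 1/4z)y_{n+1} = (1 + 3/4z)y_n
  R(z) = (1 + 3/4z)/(1 − 1/4z).

Need |R(x)|<1, x<0.
x=-0.99: |R|=0.2064
R=−1: 1+3/4x = −1+1/4x ⇒ -1/2x=2 ⇒ x=2/(-1/2)=-4.0000
Confirm numerically:
  x=-2.886: |R|=0.67644 <1
  x=-2.281: |R|=0.45263 <1
  x=-2.044: |R|=0.35275 <1
  x=-4.201: |R|=1.04902 >1
  x=-4.163: |R|=1.03994 >1
  x=-4.155: |R|=1.03801 >1
Interval (-4.0000, 0).

(-4.0000,0); λ=-6 ⇒ h* = (4)/6 = 0.6667.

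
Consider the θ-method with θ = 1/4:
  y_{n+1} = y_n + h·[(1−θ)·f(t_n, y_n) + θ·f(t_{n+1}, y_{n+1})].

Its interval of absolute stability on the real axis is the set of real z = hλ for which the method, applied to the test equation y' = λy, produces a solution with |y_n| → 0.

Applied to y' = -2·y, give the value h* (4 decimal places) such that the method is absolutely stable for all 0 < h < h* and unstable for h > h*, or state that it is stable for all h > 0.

Test eqn y'=λy, z=hλ:
  y_{n+1} = y_n + z·[3/4·y_n + 1/4·y_{n+1}] ⇒ (1 − 1/4z)y_{n+1} = (1 + 3/4z)y_n
  Hence R(z) = (1 + 3/4z)/(1 − 1/4z).

Find x<0 with |R(x)|<1.
x=-0.47: |R|=0.5794
R=−1: 1+3/4x = −1+1/4x ⇒ -1/2x=2 ⇒ x=2/(-1/2)=-4.0000
Confirm numerically:
  x=-3.752: |R|=0.93602 <1
  x=-2.936: |R|=0.69319 <1
  x=-2.470: |R|=0.52705 <1
  x=-4.599: |R|=1.13932 >1
  x=-4.234: |R|=1.05684 >1
So |R|<1 on (-4.0000, 0).

(-4.0000,0); λ=-2 ⇒ h* = (4)/2 = 2.0000.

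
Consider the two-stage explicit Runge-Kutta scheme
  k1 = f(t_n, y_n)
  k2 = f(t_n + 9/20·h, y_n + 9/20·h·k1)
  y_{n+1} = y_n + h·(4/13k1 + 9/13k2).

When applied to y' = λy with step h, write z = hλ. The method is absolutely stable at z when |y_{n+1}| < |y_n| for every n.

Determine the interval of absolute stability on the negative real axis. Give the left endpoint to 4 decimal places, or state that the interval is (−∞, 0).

(-3.2099, 0).

On y'=λy, z=hλ:
  k1=λy_n ⇒ h·k1=z·y_n;  k2=λ(1+9/20z)y_n ⇒ h·k2=z(1+9/20z)y_n
  y_{n+1}/y_n = 1 + 4/13z + 9/13z(1+9/20z) = 1 + z + 81/260z²
  R(z) = 1 + z + 81/260z².

Solve |R(x)|<1 on ℝ⁻.
x=-0.47: |R|=0.5988
R=1: x+81/260x²=0 ⇒ x=−260/81=-3.2099; min R=1−1/(4·81/260)=0.1975>−1
Confirm numerically:
  x=-2.964: |R|=0.77296 <1
  x=-2.782: |R|=0.62916 <1
  x=-2.438: |R|=0.41374 <1
  x=-2.308: |R|=0.35152 <1
  x=-3.628: |R|=1.47259 >1
  x=-3.593: |R|=1.42885 >1
Stable set (-3.2099, 0).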